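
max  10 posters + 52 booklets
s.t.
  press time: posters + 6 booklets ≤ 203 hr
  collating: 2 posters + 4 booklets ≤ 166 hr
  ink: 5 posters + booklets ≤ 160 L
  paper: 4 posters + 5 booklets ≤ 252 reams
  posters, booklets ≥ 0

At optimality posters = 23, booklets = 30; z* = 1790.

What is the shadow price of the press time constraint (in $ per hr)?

At the optimum: press time uses 203 of 203 (binding); collating uses 166 of 166 (binding); ink uses 145 of 160 (slack = 15); paper uses 242 of 252 (slack = 10).
Since ink, paper are not tight, their duals are 0.
The binding rows give the dual system: 1·y_press time + 2·y_collating = 10 and 6·y_press time + 4·y_collating = 52.
This yields shadow prices y_press time = 8, y_collating = 1.
Shadow price of press time = 8.

8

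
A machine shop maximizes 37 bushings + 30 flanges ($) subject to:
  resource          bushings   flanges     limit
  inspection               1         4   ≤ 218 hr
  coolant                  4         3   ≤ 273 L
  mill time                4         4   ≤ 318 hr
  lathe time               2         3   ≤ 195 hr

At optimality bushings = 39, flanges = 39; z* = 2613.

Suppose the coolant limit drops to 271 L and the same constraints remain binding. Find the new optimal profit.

Binding: coolant and lathe time. Non-binding: inspection (23 unused), mill time (6 unused).
Since inspection, mill time are not tight, their duals are 0.
Dual feasibility on the basic columns requires 4·y_coolant + 2·y_lathe time = 37, 3·y_coolant + 3·y_lathe time = 30.
This yields shadow prices y_coolant = 8.5, y_lathe time = 1.5.
Δz = y_coolant·Δb = 8.5 × (-2) = -17, so new z* = 2613 − 17 = 2596.

2596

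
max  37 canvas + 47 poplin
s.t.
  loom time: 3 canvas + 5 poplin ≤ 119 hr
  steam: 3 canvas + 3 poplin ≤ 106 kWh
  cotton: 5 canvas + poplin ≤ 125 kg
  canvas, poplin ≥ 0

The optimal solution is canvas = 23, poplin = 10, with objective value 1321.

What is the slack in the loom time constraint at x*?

0

loom time used = 3·23 + 5·10 = 119; slack = 119 − 119 = 0.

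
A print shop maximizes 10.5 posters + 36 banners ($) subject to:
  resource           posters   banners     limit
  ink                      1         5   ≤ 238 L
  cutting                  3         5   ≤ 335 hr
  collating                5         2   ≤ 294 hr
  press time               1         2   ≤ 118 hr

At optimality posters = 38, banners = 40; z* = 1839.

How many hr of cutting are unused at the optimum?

21

cutting used = 3·38 + 5·40 = 314; slack = 335 − 314 = 21.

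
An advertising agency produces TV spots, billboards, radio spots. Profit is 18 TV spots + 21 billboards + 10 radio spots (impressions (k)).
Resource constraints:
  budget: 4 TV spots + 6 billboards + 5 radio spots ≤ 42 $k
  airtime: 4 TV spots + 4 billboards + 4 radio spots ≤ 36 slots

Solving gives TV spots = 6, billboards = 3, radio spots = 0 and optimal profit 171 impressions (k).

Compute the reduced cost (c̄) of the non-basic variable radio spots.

Both budget and airtime are binding at x*.
From A_Bᵀ y = c: 4·y_budget + 4·y_airtime = 18; 6·y_budget + 4·y_airtime = 21.
→ y_budget = 1.5 and y_airtime = 3.
Reduced cost of radio spots: c₃ − yᵀa₃ = 10 − (1.5·5 + 3·4) = 10 − 19.5 = -9.5.

-9.5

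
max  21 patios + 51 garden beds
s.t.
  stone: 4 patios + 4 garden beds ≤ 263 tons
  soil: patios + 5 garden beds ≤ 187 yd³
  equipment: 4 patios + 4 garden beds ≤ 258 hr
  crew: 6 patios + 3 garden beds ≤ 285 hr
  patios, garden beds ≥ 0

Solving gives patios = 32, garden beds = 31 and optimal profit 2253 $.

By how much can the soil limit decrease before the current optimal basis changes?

Binding constraints: soil, crew. The basis is B = [[1,5],[6,3]] with det -27.
Per unit decrease in soil, x* moves by d = (0.1111, -0.2222).
The basis stays optimal until garden beds reaches 0; allowable decrease = 139.5 yd³.

139.5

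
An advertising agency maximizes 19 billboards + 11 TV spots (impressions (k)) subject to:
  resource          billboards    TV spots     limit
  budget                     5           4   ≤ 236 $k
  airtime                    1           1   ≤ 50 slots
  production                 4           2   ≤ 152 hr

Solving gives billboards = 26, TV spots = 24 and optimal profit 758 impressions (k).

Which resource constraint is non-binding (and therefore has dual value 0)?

budget

budget: 226/236 (slack 10)
airtime: 50/50 (binding)
production: 152/152 (binding)
By complementary slackness, a constraint with positive slack has shadow price 0 → budget.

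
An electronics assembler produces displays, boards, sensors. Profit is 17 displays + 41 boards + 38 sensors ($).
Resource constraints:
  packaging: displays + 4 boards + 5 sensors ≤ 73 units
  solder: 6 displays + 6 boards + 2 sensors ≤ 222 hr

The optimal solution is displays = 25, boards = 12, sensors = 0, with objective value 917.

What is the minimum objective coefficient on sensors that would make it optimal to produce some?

43

Check each constraint at x*: packaging 73/73 (tight); solder 222/222 (tight).
The binding rows give the dual system: 1·y_packaging + 6·y_solder = 17 and 4·y_packaging + 6·y_solder = 41.
Solving: y_packaging = 8, y_solder = 1.5.
sensors enters the basis when its profit ≥ yᵀa₃ = 8·5 + 1.5·2 = 43.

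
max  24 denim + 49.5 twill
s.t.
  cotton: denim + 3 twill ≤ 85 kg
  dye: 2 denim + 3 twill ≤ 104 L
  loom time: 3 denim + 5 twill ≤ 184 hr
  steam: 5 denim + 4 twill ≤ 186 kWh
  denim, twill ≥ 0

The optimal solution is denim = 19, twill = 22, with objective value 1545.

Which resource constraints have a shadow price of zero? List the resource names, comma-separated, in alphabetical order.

loom time, steam

cotton: 85/85 (binding)
dye: 104/104 (binding)
loom time: 167/184 (slack 17)
steam: 183/186 (slack 3)
By complementary slackness, a constraint with positive slack has shadow price 0 → loom time, steam.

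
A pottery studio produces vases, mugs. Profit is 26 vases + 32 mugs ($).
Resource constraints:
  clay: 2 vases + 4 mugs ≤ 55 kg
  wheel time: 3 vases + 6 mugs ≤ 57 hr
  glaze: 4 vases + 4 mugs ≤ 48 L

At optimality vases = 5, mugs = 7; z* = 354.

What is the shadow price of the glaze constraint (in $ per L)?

5

Check each constraint at x*: clay 38/55 (slack 17); wheel time 57/57 (tight); glaze 48/48 (tight).
Slack constraints have shadow price 0 (complementary slackness).
Dual feasibility on the basic columns requires 3·y_wheel time + 4·y_glaze = 26, 6·y_wheel time + 4·y_glaze = 32.
→ y_wheel time = 2 and y_glaze = 5.
Shadow price of glaze = 5.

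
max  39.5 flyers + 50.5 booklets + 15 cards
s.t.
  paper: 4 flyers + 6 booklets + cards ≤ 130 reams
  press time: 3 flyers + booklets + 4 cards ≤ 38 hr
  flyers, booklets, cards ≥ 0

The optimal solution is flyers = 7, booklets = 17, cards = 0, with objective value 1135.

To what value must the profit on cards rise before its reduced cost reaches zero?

18

Check each constraint at x*: paper 130/130 (tight); press time 38/38 (tight).
Dual feasibility on the basic columns requires 4·y_paper + 3·y_press time = 39.5, 6·y_paper + 1·y_press time = 50.5.
→ y_paper = 8 and y_press time = 2.5.
cards enters the basis when its profit ≥ yᵀa₃ = 8·1 + 2.5·4 = 18.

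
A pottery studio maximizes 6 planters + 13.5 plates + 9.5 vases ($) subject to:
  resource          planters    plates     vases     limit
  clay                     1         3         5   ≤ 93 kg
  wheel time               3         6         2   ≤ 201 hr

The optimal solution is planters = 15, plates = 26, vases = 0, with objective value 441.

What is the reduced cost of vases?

-1

Check each constraint at x*: clay 93/93 (tight); wheel time 201/201 (tight).
The binding rows give the dual system: 1·y_clay + 3·y_wheel time = 6 and 3·y_clay + 6·y_wheel time = 13.5.
This yields shadow prices y_clay = 1.5, y_wheel time = 1.5.
Reduced cost of vases: c₃ − yᵀa₃ = 9.5 − (1.5·5 + 1.5·2) = 9.5 − 10.5 = -1.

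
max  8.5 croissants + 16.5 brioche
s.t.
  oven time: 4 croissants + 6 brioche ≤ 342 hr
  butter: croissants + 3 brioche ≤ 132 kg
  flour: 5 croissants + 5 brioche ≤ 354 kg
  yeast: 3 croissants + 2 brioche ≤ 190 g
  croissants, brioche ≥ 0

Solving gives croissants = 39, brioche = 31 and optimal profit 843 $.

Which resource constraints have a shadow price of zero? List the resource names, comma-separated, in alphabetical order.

flour, yeast

oven time: 342/342 (binding)
butter: 132/132 (binding)
flour: 350/354 (slack 4)
yeast: 179/190 (slack 11)
By complementary slackness, a constraint with positive slack has shadow price 0 → flour, yeast.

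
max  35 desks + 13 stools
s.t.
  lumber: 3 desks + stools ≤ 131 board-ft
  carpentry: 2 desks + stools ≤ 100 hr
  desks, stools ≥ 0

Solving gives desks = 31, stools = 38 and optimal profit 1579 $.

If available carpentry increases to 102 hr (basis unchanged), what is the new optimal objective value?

Check each constraint at x*: lumber 131/131 (tight); carpentry 100/100 (tight).
From A_Bᵀ y = c: 3·y_lumber + 2·y_carpentry = 35; 1·y_lumber + 1·y_carpentry = 13.
→ y_lumber = 9 and y_carpentry = 4.
Δz = y_carpentry·Δb = 4 × (2) = 8, so new z* = 1579 + 8 = 1587.

1587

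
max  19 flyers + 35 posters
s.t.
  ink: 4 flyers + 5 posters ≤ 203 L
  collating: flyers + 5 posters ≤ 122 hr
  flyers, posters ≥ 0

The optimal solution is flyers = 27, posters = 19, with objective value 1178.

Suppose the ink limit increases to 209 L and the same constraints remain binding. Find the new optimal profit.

At the optimum: ink uses 203 of 203 (binding); collating uses 122 of 122 (binding).
Dual feasibility on the basic columns requires 4·y_ink + 1·y_collating = 19, 5·y_ink + 5·y_collating = 35.
Solving: y_ink = 4, y_collating = 3.
Δz = y_ink·Δb = 4 × (6) = 24, so new z* = 1178 + 24 = 1202.

1202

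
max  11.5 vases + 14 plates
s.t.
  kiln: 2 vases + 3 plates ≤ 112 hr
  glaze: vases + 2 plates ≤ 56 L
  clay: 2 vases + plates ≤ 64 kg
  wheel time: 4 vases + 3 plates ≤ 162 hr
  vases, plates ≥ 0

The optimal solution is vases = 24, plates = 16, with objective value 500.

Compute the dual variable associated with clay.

3

Check each constraint at x*: kiln 96/112 (slack 16); glaze 56/56 (tight); clay 64/64 (tight); wheel time 144/162 (slack 18).
Slack constraints have shadow price 0 (complementary slackness).
The binding rows give the dual system: 1·y_glaze + 2·y_clay = 11.5 and 2·y_glaze + 1·y_clay = 14.
Solving: y_glaze = 5.5, y_clay = 3.
Shadow price of clay = 3.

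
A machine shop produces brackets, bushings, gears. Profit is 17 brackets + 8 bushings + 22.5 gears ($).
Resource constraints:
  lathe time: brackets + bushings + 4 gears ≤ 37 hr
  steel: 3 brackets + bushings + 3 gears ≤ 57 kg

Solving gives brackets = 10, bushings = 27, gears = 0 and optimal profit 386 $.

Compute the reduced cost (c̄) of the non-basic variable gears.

-5

At the optimum: lathe time uses 37 of 37 (binding); steel uses 57 of 57 (binding).
The binding rows give the dual system: 1·y_lathe time + 3·y_steel = 17 and 1·y_lathe time + 1·y_steel = 8.
→ y_lathe time = 3.5 and y_steel = 4.5.
Reduced cost of gears: c₃ − yᵀa₃ = 22.5 − (3.5·4 + 4.5·3) = 22.5 − 27.5 = -5.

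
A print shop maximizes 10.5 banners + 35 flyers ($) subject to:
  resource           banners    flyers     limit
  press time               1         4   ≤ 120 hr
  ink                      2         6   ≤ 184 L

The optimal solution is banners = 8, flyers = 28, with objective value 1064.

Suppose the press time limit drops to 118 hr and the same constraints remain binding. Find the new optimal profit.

1057

Both press time and ink are binding at x*.
The binding rows give the dual system: 1·y_press time + 2·y_ink = 10.5 and 4·y_press time + 6·y_ink = 35.
→ y_press time = 3.5 and y_ink = 3.5.
Δz = y_press time·Δb = 3.5 × (-2) = -7, so new z* = 1064 − 7 = 1057.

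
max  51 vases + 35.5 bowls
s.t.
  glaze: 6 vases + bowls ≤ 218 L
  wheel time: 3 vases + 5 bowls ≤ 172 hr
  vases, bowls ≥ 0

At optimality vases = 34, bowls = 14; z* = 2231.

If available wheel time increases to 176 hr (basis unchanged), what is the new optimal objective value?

Both glaze and wheel time are binding at x*.
From A_Bᵀ y = c: 6·y_glaze + 3·y_wheel time = 51; 1·y_glaze + 5·y_wheel time = 35.5.
This yields shadow prices y_glaze = 5.5, y_wheel time = 6.
Δz = y_wheel time·Δb = 6 × (4) = 24, so new z* = 2231 + 24 = 2255.

2255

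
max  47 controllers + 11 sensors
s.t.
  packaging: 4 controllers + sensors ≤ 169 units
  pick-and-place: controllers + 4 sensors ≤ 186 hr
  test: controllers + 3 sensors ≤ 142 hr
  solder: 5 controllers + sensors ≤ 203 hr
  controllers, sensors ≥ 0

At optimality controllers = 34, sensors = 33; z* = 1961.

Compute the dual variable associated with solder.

Check each constraint at x*: packaging 169/169 (tight); pick-and-place 166/186 (slack 20); test 133/142 (slack 9); solder 203/203 (tight).
Slack constraints have shadow price 0 (complementary slackness).
Dual feasibility on the basic columns requires 4·y_packaging + 5·y_solder = 47, 1·y_packaging + 1·y_solder = 11.
This yields shadow prices y_packaging = 8, y_solder = 3.
Shadow price of solder = 3.

3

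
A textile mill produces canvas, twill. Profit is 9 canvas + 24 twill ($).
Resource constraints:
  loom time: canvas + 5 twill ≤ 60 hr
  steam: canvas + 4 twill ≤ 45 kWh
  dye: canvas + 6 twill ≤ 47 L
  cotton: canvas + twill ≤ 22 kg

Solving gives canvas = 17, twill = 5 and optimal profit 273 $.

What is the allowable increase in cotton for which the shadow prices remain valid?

Binding constraints: dye, cotton. The basis is B = [[1,6],[1,1]] with det -5.
Per unit increase in cotton, x* moves by d = (1.2, -0.2).
The basis stays optimal until steam becomes binding; allowable increase = 20 kg.

20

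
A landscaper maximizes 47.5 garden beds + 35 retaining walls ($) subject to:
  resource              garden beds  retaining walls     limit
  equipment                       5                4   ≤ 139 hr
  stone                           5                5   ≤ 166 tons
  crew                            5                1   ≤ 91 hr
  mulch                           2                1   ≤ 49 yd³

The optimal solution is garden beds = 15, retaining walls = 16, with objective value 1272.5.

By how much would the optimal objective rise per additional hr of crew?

Binding: equipment and crew. Non-binding: stone (11 unused), mulch (3 unused).
By complementary slackness, y = 0 for the non-binding constraints.
The binding rows give the dual system: 5·y_equipment + 5·y_crew = 47.5 and 4·y_equipment + 1·y_crew = 35.
This yields shadow prices y_equipment = 8.5, y_crew = 1.
Shadow price of crew = 1.

1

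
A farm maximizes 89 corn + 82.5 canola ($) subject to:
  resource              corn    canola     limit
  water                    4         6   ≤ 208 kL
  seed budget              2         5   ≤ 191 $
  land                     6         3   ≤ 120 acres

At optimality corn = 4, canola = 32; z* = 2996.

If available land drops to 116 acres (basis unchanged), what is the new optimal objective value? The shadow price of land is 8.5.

Δb = -4, so new z* = 2996 + (8.5)·(-4) = 2996 − 34 = 2962.

2962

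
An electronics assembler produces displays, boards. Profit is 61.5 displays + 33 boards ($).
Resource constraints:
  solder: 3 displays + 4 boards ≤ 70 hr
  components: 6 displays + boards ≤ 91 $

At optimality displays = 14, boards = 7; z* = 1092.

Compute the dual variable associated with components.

Check each constraint at x*: solder 70/70 (tight); components 91/91 (tight).
Dual feasibility on the basic columns requires 3·y_solder + 6·y_components = 61.5, 4·y_solder + 1·y_components = 33.
Solving: y_solder = 6.5, y_components = 7.
Shadow price of components = 7.

7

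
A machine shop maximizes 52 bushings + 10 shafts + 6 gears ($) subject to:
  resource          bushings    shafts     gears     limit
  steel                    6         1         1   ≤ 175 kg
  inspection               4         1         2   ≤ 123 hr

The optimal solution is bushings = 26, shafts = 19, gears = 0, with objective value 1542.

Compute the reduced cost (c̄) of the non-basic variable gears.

-8

Check each constraint at x*: steel 175/175 (tight); inspection 123/123 (tight).
The binding rows give the dual system: 6·y_steel + 4·y_inspection = 52 and 1·y_steel + 1·y_inspection = 10.
This yields shadow prices y_steel = 6, y_inspection = 4.
Reduced cost of gears: c₃ − yᵀa₃ = 6 − (6·1 + 4·2) = 6 − 14 = -8.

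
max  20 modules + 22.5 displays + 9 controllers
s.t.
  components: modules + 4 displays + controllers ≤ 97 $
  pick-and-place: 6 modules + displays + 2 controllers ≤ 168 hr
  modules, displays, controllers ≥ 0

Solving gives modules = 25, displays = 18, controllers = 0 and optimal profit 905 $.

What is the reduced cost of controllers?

-1

Both components and pick-and-place are binding at x*.
From A_Bᵀ y = c: 1·y_components + 6·y_pick-and-place = 20; 4·y_components + 1·y_pick-and-place = 22.5.
This yields shadow prices y_components = 5, y_pick-and-place = 2.5.
Reduced cost of controllers: c₃ − yᵀa₃ = 9 − (5·1 + 2.5·2) = 9 − 10 = -1.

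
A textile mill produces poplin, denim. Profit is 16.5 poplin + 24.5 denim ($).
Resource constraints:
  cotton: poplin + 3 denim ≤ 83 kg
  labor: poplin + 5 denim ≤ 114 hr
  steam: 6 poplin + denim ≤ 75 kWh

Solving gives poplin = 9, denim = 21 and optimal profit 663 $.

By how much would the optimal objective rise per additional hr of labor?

Check each constraint at x*: cotton 72/83 (slack 11); labor 114/114 (tight); steam 75/75 (tight).
Since cotton is not tight, its dual is 0.
Dual feasibility on the basic columns requires 1·y_labor + 6·y_steam = 16.5, 5·y_labor + 1·y_steam = 24.5.
This yields shadow prices y_labor = 4.5, y_steam = 2.
Shadow price of labor = 4.5.

4.5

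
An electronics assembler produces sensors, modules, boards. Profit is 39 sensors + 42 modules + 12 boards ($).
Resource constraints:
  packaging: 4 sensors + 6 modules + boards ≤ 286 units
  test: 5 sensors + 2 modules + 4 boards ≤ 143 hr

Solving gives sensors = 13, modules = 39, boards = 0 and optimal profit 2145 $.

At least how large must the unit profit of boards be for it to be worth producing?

At the optimum: packaging uses 286 of 286 (binding); test uses 143 of 143 (binding).
The binding rows give the dual system: 4·y_packaging + 5·y_test = 39 and 6·y_packaging + 2·y_test = 42.
Solving: y_packaging = 6, y_test = 3.
boards enters the basis when its profit ≥ yᵀa₃ = 6·1 + 3·4 = 18.

18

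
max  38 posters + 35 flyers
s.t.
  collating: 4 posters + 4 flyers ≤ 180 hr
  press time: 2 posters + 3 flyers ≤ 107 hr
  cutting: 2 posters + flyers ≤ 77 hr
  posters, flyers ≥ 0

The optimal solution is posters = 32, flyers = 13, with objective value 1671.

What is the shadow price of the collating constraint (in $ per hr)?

8

At the optimum: collating uses 180 of 180 (binding); press time uses 103 of 107 (slack = 4); cutting uses 77 of 77 (binding).
By complementary slackness, y = 0 for the non-binding constraint.
The binding rows give the dual system: 4·y_collating + 2·y_cutting = 38 and 4·y_collating + 1·y_cutting = 35.
→ y_collating = 8 and y_cutting = 3.
Shadow price of collating = 8.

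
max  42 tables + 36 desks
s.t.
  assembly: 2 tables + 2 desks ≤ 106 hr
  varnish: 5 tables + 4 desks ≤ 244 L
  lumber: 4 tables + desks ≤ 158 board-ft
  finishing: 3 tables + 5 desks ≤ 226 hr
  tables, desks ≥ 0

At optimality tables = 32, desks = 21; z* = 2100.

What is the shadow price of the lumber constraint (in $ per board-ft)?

0

At the optimum: assembly uses 106 of 106 (binding); varnish uses 244 of 244 (binding); lumber uses 149 of 158 (slack = 9); finishing uses 201 of 226 (slack = 25).
Slack constraints have shadow price 0 (complementary slackness).
The binding rows give the dual system: 2·y_assembly + 5·y_varnish = 42 and 2·y_assembly + 4·y_varnish = 36.
This yields shadow prices y_assembly = 6, y_varnish = 6.
Shadow price of lumber = 0.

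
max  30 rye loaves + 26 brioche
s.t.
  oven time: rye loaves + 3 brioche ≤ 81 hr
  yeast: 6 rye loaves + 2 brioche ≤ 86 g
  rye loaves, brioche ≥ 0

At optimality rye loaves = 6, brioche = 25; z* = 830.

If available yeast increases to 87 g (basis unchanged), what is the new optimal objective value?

834

Check each constraint at x*: oven time 81/81 (tight); yeast 86/86 (tight).
From A_Bᵀ y = c: 1·y_oven time + 6·y_yeast = 30; 3·y_oven time + 2·y_yeast = 26.
→ y_oven time = 6 and y_yeast = 4.
Δz = y_yeast·Δb = 4 × (1) = 4, so new z* = 830 + 4 = 834.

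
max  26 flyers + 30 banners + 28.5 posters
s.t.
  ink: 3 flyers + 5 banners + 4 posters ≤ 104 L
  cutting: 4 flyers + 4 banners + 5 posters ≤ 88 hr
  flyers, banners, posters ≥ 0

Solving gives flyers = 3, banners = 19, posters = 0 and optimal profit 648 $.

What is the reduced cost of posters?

-4.5

Both ink and cutting are binding at x*.
From A_Bᵀ y = c: 3·y_ink + 4·y_cutting = 26; 5·y_ink + 4·y_cutting = 30.
This yields shadow prices y_ink = 2, y_cutting = 5.
Reduced cost of posters: c₃ − yᵀa₃ = 28.5 − (2·4 + 5·5) = 28.5 − 33 = -4.5.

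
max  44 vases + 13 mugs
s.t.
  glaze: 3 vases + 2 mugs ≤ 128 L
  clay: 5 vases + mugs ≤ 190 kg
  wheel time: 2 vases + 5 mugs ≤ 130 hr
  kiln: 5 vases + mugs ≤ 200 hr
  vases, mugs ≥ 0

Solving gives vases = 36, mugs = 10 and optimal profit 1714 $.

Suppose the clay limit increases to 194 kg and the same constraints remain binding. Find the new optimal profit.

Check each constraint at x*: glaze 128/128 (tight); clay 190/190 (tight); wheel time 122/130 (slack 8); kiln 190/200 (slack 10).
By complementary slackness, y = 0 for the non-binding constraints.
The binding rows give the dual system: 3·y_glaze + 5·y_clay = 44 and 2·y_glaze + 1·y_clay = 13.
This yields shadow prices y_glaze = 3, y_clay = 7.
Δz = y_clay·Δb = 7 × (4) = 28, so new z* = 1714 + 28 = 1742.

1742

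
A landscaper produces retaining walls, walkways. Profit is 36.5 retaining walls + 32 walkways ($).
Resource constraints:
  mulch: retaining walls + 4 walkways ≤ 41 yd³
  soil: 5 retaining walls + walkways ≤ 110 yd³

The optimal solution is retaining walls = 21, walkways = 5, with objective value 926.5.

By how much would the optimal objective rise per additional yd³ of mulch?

Both mulch and soil are binding at x*.
Dual feasibility on the basic columns requires 1·y_mulch + 5·y_soil = 36.5, 4·y_mulch + 1·y_soil = 32.
→ y_mulch = 6.5 and y_soil = 6.
Shadow price of mulch = 6.5.

6.5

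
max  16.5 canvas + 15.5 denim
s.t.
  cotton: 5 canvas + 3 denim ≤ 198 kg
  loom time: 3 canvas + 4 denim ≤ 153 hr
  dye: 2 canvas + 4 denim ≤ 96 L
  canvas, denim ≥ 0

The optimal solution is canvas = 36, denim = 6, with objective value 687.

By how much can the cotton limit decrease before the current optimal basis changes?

126

Binding constraints: cotton, dye. The basis is B = [[5,3],[2,4]] with det 14.
Per unit decrease in cotton, x* moves by d = (-0.2857, 0.1429).
The basis stays optimal until canvas reaches 0; allowable decrease = 126 kg.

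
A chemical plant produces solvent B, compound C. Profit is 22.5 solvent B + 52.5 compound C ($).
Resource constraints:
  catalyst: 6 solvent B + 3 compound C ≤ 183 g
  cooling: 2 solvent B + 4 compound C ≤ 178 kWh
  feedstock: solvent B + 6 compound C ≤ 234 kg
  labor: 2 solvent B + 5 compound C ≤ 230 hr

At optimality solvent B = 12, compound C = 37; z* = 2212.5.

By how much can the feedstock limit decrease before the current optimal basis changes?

Binding constraints: catalyst, feedstock. The basis is B = [[6,3],[1,6]] with det 33.
Per unit decrease in feedstock, x* moves by d = (0.0909, -0.1818).
The basis stays optimal until compound C reaches 0; allowable decrease = 203.5 kg.

203.5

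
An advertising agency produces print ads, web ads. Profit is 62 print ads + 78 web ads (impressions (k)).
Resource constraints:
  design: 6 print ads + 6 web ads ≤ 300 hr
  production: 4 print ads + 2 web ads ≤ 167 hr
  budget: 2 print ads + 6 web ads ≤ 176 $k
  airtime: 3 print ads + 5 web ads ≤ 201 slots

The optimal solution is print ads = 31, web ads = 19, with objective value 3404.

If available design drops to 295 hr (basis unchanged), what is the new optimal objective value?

At the optimum: design uses 300 of 300 (binding); production uses 162 of 167 (slack = 5); budget uses 176 of 176 (binding); airtime uses 188 of 201 (slack = 13).
By complementary slackness, y = 0 for the non-binding constraints.
From A_Bᵀ y = c: 6·y_design + 2·y_budget = 62; 6·y_design + 6·y_budget = 78.
→ y_design = 9 and y_budget = 4.
Δz = y_design·Δb = 9 × (-5) = -45, so new z* = 3404 − 45 = 3359.

3359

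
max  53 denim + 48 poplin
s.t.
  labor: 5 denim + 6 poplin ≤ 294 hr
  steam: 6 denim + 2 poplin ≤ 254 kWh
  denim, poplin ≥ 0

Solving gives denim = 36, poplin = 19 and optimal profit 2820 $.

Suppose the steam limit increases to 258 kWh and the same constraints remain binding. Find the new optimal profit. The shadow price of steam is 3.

2832

Δb = 4, so new z* = 2820 + (3)·(4) = 2820 + 12 = 2832.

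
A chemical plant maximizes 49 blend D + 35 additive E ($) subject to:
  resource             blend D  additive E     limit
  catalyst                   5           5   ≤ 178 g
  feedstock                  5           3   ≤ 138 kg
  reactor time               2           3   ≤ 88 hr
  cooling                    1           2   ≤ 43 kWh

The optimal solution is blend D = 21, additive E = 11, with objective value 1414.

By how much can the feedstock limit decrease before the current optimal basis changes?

73.5

Binding constraints: feedstock, cooling. The basis is B = [[5,3],[1,2]] with det 7.
Per unit decrease in feedstock, x* moves by d = (-0.2857, 0.1429).
The basis stays optimal until blend D reaches 0; allowable decrease = 73.5 kg.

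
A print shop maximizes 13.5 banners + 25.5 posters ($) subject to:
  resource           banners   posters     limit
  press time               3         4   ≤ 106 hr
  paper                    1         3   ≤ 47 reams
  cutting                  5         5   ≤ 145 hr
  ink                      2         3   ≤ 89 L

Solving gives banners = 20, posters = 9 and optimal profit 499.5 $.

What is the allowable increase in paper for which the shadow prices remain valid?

20

Binding constraints: paper, cutting. The basis is B = [[1,3],[5,5]] with det -10.
Per unit increase in paper, x* moves by d = (-0.5, 0.5).
The basis stays optimal until press time becomes binding; allowable increase = 20 reams.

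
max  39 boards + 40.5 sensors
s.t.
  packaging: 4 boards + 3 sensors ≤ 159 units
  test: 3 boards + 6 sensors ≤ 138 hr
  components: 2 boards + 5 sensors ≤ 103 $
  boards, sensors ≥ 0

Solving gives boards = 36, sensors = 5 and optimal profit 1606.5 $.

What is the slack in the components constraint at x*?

components used = 2·36 + 5·5 = 97; slack = 103 − 97 = 6.

6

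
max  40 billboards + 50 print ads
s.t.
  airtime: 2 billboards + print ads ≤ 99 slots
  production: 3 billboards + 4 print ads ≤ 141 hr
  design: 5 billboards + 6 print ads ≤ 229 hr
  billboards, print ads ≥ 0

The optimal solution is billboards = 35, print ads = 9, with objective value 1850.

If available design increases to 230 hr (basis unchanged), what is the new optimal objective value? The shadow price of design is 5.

Δb = 1, so new z* = 1850 + (5)·(1) = 1850 + 5 = 1855.

1855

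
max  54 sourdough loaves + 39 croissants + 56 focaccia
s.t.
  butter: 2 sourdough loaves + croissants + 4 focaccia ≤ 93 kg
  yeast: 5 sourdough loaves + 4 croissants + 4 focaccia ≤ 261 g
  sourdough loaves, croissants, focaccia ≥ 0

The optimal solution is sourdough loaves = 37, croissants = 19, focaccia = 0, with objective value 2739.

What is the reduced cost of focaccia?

-4

Check each constraint at x*: butter 93/93 (tight); yeast 261/261 (tight).
From A_Bᵀ y = c: 2·y_butter + 5·y_yeast = 54; 1·y_butter + 4·y_yeast = 39.
Solving: y_butter = 7, y_yeast = 8.
Reduced cost of focaccia: c₃ − yᵀa₃ = 56 − (7·4 + 8·4) = 56 − 60 = -4.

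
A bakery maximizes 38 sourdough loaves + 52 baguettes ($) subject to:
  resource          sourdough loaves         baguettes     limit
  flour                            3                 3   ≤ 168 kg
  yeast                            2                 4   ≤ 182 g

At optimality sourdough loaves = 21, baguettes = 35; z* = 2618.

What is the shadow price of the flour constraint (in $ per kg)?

At the optimum: flour uses 168 of 168 (binding); yeast uses 182 of 182 (binding).
The binding rows give the dual system: 3·y_flour + 2·y_yeast = 38 and 3·y_flour + 4·y_yeast = 52.
Solving: y_flour = 8, y_yeast = 7.
Shadow price of flour = 8.

8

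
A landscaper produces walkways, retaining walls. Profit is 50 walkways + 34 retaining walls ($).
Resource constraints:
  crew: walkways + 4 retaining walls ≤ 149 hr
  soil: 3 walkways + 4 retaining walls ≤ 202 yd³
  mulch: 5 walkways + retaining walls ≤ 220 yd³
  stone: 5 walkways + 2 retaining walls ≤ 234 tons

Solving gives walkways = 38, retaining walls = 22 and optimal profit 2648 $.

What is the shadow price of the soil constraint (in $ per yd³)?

Binding: soil and stone. Non-binding: crew (23 unused), mulch (8 unused).
Since crew, mulch are not tight, their duals are 0.
From A_Bᵀ y = c: 3·y_soil + 5·y_stone = 50; 4·y_soil + 2·y_stone = 34.
Solving: y_soil = 5, y_stone = 7.
Shadow price of soil = 5.

5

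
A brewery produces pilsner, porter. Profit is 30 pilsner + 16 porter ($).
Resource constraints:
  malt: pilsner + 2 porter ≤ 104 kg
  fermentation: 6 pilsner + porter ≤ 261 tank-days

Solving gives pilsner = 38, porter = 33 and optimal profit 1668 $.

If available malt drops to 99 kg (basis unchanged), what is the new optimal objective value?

1638

At the optimum: malt uses 104 of 104 (binding); fermentation uses 261 of 261 (binding).
From A_Bᵀ y = c: 1·y_malt + 6·y_fermentation = 30; 2·y_malt + 1·y_fermentation = 16.
This yields shadow prices y_malt = 6, y_fermentation = 4.
Δz = y_malt·Δb = 6 × (-5) = -30, so new z* = 1668 − 30 = 1638.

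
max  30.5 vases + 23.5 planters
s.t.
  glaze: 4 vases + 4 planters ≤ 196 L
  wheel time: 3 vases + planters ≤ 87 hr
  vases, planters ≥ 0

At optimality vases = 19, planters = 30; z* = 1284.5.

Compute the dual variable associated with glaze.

5

Both glaze and wheel time are binding at x*.
From A_Bᵀ y = c: 4·y_glaze + 3·y_wheel time = 30.5; 4·y_glaze + 1·y_wheel time = 23.5.
This yields shadow prices y_glaze = 5, y_wheel time = 3.5.
Shadow price of glaze = 5.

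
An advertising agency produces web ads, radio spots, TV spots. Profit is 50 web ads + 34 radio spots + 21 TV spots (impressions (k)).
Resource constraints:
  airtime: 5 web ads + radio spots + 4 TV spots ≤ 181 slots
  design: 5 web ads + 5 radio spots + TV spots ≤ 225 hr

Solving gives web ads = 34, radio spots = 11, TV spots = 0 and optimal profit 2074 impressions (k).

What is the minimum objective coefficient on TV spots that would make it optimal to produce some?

Check each constraint at x*: airtime 181/181 (tight); design 225/225 (tight).
From A_Bᵀ y = c: 5·y_airtime + 5·y_design = 50; 1·y_airtime + 5·y_design = 34.
Solving: y_airtime = 4, y_design = 6.
TV spots enters the basis when its profit ≥ yᵀa₃ = 4·4 + 6·1 = 22.

22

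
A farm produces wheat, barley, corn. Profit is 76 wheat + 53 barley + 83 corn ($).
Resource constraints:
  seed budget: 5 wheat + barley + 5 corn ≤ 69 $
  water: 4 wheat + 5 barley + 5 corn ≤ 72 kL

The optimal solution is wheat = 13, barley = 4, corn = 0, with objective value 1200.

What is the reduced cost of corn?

Check each constraint at x*: seed budget 69/69 (tight); water 72/72 (tight).
Dual feasibility on the basic columns requires 5·y_seed budget + 4·y_water = 76, 1·y_seed budget + 5·y_water = 53.
→ y_seed budget = 8 and y_water = 9.
Reduced cost of corn: c₃ − yᵀa₃ = 83 − (8·5 + 9·5) = 83 − 85 = -2.

-2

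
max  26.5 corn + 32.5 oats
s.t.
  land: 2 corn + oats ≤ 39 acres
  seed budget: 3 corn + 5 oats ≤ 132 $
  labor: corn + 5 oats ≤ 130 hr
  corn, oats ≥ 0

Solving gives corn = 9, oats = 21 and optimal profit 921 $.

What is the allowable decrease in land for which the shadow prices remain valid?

Binding constraints: land, seed budget. The basis is B = [[2,1],[3,5]] with det 7.
Per unit decrease in land, x* moves by d = (-0.7143, 0.4286).
The basis stays optimal until labor becomes binding; allowable decrease = 11.2 acres.

11.2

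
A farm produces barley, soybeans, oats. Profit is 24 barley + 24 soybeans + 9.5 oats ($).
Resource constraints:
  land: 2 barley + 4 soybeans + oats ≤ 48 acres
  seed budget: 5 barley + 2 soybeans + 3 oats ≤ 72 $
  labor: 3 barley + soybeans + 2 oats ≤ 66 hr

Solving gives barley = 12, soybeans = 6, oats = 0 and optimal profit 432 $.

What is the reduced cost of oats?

-4

At the optimum: land uses 48 of 48 (binding); seed budget uses 72 of 72 (binding); labor uses 42 of 66 (slack = 24).
Slack constraints have shadow price 0 (complementary slackness).
The binding rows give the dual system: 2·y_land + 5·y_seed budget = 24 and 4·y_land + 2·y_seed budget = 24.
→ y_land = 4.5 and y_seed budget = 3.
Reduced cost of oats: c₃ − yᵀa₃ = 9.5 − (4.5·1 + 3·3) = 9.5 − 13.5 = -4.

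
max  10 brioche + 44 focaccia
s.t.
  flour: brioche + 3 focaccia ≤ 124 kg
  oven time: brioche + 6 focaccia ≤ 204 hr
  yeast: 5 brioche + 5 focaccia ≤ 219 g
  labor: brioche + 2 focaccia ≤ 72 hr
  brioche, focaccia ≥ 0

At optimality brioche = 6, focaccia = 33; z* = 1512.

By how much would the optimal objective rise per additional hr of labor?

4

Check each constraint at x*: flour 105/124 (slack 19); oven time 204/204 (tight); yeast 195/219 (slack 24); labor 72/72 (tight).
Since flour, yeast are not tight, their duals are 0.
The binding rows give the dual system: 1·y_oven time + 1·y_labor = 10 and 6·y_oven time + 2·y_labor = 44.
→ y_oven time = 6 and y_labor = 4.
Shadow price of labor = 4.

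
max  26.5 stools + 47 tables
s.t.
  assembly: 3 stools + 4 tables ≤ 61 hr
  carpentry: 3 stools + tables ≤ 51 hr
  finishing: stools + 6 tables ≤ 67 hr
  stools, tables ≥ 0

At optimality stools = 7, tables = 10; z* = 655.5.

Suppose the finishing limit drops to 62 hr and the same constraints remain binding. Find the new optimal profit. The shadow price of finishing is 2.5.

Δb = -5, so new z* = 655.5 + (2.5)·(-5) = 655.5 − 12.5 = 643.

643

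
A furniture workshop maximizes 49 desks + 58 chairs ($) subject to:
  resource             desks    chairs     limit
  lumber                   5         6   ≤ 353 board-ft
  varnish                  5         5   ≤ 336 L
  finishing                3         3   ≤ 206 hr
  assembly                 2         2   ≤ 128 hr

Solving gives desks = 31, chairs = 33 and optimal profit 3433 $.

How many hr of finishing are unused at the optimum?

14

finishing used = 3·31 + 3·33 = 192; slack = 206 − 192 = 14.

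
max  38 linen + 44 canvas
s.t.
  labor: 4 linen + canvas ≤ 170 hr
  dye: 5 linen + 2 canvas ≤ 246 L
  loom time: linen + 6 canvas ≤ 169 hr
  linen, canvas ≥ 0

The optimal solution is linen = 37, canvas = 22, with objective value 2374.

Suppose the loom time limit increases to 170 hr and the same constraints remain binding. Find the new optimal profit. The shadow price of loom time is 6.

Δb = 1, so new z* = 2374 + (6)·(1) = 2374 + 6 = 2380.

2380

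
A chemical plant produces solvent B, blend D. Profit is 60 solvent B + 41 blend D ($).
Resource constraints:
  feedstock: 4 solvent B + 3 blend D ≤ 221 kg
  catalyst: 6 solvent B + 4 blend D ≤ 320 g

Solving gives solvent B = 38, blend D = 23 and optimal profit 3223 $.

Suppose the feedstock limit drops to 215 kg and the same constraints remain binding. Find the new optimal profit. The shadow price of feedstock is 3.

3205

Δb = -6, so new z* = 3223 + (3)·(-6) = 3223 − 18 = 3205.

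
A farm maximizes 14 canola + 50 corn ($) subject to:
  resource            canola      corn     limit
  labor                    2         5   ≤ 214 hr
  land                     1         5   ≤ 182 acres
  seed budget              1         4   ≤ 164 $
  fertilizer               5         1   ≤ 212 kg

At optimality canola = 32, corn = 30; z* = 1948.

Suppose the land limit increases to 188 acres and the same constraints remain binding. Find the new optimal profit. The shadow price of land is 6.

1984

Δb = 6, so new z* = 1948 + (6)·(6) = 1948 + 36 = 1984.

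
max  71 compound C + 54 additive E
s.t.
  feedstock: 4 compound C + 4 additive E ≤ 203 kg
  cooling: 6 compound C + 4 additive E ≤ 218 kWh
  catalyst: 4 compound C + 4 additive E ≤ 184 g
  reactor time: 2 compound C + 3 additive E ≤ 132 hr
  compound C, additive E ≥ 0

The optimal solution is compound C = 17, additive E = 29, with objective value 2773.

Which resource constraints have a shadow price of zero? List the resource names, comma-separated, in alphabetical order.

feedstock, reactor time

feedstock: 184/203 (slack 19)
cooling: 218/218 (binding)
catalyst: 184/184 (binding)
reactor time: 121/132 (slack 11)
By complementary slackness, a constraint with positive slack has shadow price 0 → feedstock, reactor time.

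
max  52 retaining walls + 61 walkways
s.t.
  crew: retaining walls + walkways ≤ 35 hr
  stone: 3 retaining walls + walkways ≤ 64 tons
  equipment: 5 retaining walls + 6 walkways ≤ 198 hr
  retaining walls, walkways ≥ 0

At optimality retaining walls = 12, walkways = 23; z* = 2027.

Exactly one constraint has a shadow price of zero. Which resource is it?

crew: 35/35 (binding)
stone: 59/64 (slack 5)
equipment: 198/198 (binding)
By complementary slackness, a constraint with positive slack has shadow price 0 → stone.

stone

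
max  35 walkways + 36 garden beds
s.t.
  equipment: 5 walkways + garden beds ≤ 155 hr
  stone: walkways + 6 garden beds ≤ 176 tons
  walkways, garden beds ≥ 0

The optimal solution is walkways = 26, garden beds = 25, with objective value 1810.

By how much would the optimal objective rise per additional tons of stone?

At the optimum: equipment uses 155 of 155 (binding); stone uses 176 of 176 (binding).
Dual feasibility on the basic columns requires 5·y_equipment + 1·y_stone = 35, 1·y_equipment + 6·y_stone = 36.
Solving: y_equipment = 6, y_stone = 5.
Shadow price of stone = 5.

5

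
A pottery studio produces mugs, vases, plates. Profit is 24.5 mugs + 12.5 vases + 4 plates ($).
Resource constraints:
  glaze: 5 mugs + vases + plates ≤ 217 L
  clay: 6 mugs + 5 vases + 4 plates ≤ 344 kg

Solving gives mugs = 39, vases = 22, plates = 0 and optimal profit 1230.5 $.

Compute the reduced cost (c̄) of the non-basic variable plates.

Both glaze and clay are binding at x*.
Dual feasibility on the basic columns requires 5·y_glaze + 6·y_clay = 24.5, 1·y_glaze + 5·y_clay = 12.5.
Solving: y_glaze = 2.5, y_clay = 2.
Reduced cost of plates: c₃ − yᵀa₃ = 4 − (2.5·1 + 2·4) = 4 − 10.5 = -6.5.

-6.5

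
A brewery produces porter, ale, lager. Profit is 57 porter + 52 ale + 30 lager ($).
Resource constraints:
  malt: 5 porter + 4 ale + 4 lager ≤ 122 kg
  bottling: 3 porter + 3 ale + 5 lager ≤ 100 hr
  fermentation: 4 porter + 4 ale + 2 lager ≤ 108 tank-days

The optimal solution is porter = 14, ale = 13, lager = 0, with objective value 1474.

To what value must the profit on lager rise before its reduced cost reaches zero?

36

At the optimum: malt uses 122 of 122 (binding); bottling uses 81 of 100 (slack = 19); fermentation uses 108 of 108 (binding).
By complementary slackness, y = 0 for the non-binding constraint.
The binding rows give the dual system: 5·y_malt + 4·y_fermentation = 57 and 4·y_malt + 4·y_fermentation = 52.
This yields shadow prices y_malt = 5, y_fermentation = 8.
lager enters the basis when its profit ≥ yᵀa₃ = 5·4 + 8·2 = 36.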